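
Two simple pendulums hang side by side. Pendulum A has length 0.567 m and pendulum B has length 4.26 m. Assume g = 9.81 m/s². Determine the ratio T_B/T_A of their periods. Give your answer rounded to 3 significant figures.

2.74

T ∝ √L, so T_B/T_A = √(L_B/L_A) = √(4.26/0.567) = 2.74.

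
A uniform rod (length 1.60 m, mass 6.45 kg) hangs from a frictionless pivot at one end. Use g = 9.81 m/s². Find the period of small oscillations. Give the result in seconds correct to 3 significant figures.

For a physical pendulum T = 2π√(I/(mgd)), with d = 0.8000 m from pivot to centre of mass.
I_cm = mL²/12 = 6.45 × 1.60²/12 = 1.376 kg·m²; I = I_cm + md² = 1.376 + 6.45 × 0.8000² = 5.504 kg·m².
T = 2π√(5.504/(6.45 × 9.81 × 0.8000)) = 2.07 s.

2.07 s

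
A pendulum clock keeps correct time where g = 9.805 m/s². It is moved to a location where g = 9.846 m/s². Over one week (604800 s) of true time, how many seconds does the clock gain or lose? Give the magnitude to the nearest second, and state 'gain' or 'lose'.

The clock's period scales as T ∝ 1/√g, so T'/T = √(9.805/9.846) = 0.997916.
In 604800 s of true time the clock registers 604800/0.997916 = 606063.2 s, so it gains 1263 s.

gain 1263 s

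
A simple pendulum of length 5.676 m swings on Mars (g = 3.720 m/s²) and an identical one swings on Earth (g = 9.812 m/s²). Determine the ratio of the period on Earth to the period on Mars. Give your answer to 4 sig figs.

T ∝ 1/√g, so T₂/T₁ = √(g₁/g₂) = √(3.720/9.812) = 0.6157.

0.6157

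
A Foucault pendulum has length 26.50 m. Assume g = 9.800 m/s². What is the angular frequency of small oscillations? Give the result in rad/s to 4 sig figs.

ω = √(g/L) = √(9.800/26.50) = 0.6081 rad/s.

0.6081 rad/s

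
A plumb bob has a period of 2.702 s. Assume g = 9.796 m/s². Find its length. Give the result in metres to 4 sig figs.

1.812 m

From T = 2π√(L/g), L = gT²/(4π²) = 9.796 × 2.7020²/(4π²) = 1.812 m.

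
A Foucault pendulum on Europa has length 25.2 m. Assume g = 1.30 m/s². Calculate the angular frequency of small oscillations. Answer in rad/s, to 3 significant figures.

ω = √(g/L) = √(1.30/25.2) = 0.227 rad/s.

0.227 rad/s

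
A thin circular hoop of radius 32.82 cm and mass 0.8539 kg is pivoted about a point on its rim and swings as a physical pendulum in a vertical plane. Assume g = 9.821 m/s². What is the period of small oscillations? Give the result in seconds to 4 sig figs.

I_cm = mr² = 0.091978 kg·m². The pivot is at distance d = 0.3282 m from the centre of mass.
By the parallel-axis theorem, I = I_cm + md² = 0.091978 + 0.091978 = 0.18396 kg·m².
T = 2π√(I/(mgd)) = 2π√(0.18396/(0.8539 × 9.821 × 0.3282)) = 1.624 s.

1.624 s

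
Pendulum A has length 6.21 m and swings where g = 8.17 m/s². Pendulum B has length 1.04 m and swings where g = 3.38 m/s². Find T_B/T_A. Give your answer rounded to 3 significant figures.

0.636

T = 2π√(L/g), so T_B/T_A = √((L_B/g_B)/(L_A/g_A)) = √((1.04/3.38)/(6.21/8.17)) = 0.636.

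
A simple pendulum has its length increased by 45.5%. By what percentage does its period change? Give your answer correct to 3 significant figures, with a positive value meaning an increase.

20.6%

T ∝ √L, so T'/T = √(1.455) = 1.206.
Percentage change in T = (1.206 − 1) × 100% = 20.6%.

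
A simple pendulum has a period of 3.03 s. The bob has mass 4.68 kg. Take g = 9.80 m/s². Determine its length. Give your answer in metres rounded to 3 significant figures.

2.28 m

From T = 2π√(L/g), L = gT²/(4π²) = 9.80 × 3.030²/(4π²) = 2.28 m.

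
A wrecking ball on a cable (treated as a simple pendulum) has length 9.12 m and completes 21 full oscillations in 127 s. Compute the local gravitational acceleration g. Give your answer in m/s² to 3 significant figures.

T = 127/21 = 6.048 s.
From T = 2π√(L/g), g = 4π²L/T² = 4π² × 9.12/6.048² = 9.84 m/s².

9.84 m/s²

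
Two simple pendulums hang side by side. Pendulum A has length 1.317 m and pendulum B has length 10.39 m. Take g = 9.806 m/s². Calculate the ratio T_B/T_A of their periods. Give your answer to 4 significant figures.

T ∝ √L, so T_B/T_A = √(L_B/L_A) = √(10.39/1.317) = 2.809.

2.809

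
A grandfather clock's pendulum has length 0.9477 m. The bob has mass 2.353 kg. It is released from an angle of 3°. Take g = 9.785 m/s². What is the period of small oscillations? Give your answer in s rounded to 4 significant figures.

1.955 s

T = 2π√(L/g) = 2π√(0.9477/9.785) = 2π × 0.31121 = 1.955 s.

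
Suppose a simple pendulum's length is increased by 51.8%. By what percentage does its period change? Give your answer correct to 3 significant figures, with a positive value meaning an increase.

T ∝ √L, so T'/T = √(1.518) = 1.232.
Percentage change in T = (1.232 − 1) × 100% = 23.2%.

23.2%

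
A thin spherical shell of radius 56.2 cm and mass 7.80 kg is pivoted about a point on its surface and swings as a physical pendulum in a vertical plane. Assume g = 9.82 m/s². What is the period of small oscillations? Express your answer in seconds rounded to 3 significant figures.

I_cm = (2/3)mr² = 1.642 kg·m². The pivot is at distance d = 0.562 m from the centre of mass.
By the parallel-axis theorem, I = I_cm + md² = 1.642 + 2.464 = 4.106 kg·m².
T = 2π√(I/(mgd)) = 2π√(4.106/(7.80 × 9.82 × 0.562)) = 1.94 s.

1.94 s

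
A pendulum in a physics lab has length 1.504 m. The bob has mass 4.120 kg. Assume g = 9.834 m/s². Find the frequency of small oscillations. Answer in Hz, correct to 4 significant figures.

0.4070 Hz

T = 2π√(L/g) = 2π√(1.504/9.834) = 2.4572 s, so f = 1/T = 0.4070 Hz.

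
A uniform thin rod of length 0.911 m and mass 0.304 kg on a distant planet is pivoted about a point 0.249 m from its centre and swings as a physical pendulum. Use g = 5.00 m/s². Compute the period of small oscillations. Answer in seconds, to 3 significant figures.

2.04 s

For a physical pendulum T = 2π√(I/(mgd)), with d = 0.2490 m from pivot to centre of mass.
I_cm = mL²/12 = 0.304 × 0.911²/12 = 0.02102 kg·m²; I = I_cm + md² = 0.02102 + 0.304 × 0.2490² = 0.03987 kg·m².
T = 2π√(0.03987/(0.304 × 5.00 × 0.2490)) = 2.04 s.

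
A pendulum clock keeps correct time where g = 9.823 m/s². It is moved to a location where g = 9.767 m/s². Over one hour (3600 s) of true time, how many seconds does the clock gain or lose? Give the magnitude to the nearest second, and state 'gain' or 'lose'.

lose 10 s

The clock's period scales as T ∝ 1/√g, so T'/T = √(9.823/9.767) = 1.00286.
In 3600 s of true time the clock registers 3600/1.00286 = 3589.7 s, so it loses 10 s.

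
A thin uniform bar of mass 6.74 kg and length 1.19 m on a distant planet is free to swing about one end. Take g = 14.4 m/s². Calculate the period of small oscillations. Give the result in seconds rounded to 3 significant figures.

1.47 s

For a physical pendulum T = 2π√(I/(mgd)), with d = 0.5950 m from pivot to centre of mass.
I_cm = mL²/12 = 6.74 × 1.19²/12 = 0.7954 kg·m²; I = I_cm + md² = 0.7954 + 6.74 × 0.5950² = 3.182 kg·m².
T = 2π√(3.182/(6.74 × 14.4 × 0.5950)) = 1.47 s.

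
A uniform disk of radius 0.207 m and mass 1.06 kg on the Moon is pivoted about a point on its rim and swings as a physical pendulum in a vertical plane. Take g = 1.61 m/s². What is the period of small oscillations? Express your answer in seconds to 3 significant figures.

I_cm = ½mr² = 0.02271 kg·m². The pivot is at distance d = 0.207 m from the centre of mass.
By the parallel-axis theorem, I = I_cm + md² = 0.02271 + 0.04542 = 0.06813 kg·m².
T = 2π√(I/(mgd)) = 2π√(0.06813/(1.06 × 1.61 × 0.207)) = 2.76 s.

2.76 s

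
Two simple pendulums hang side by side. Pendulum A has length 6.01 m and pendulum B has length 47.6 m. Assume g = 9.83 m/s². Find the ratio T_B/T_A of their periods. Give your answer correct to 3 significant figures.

2.81

T ∝ √L, so T_B/T_A = √(L_B/L_A) = √(47.6/6.01) = 2.81.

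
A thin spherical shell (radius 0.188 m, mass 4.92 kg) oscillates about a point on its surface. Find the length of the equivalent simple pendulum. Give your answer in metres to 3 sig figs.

The equivalent simple-pendulum length is L_eq = I/(md), where I is about the pivot and d = 0.1880 m.
I_cm = (2/3)mR² = 0.1159 kg·m², so I = I_cm + md² = 0.1159 + 0.1739 = 0.2898 kg·m².
L_eq = 0.2898/(4.92 × 0.1880) = 0.313 m.

0.313 m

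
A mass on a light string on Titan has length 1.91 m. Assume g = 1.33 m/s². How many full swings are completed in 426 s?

T = 2π√(L/g) = 2π√(1.91/1.33) = 7.530 s.
Number of complete oscillations = ⌊426/7.530⌋ = ⌊56.58⌋ = 56.

56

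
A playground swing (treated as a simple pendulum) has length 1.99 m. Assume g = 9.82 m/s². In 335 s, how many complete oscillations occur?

118

T = 2π√(L/g) = 2π√(1.99/9.82) = 2.828 s.
Number of complete oscillations = ⌊335/2.828⌋ = ⌊118.4⌋ = 118.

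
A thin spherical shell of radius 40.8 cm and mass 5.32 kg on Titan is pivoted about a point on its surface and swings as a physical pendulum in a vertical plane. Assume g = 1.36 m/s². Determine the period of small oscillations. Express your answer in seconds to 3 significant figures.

I_cm = (2/3)mr² = 0.5904 kg·m². The pivot is at distance d = 0.408 m from the centre of mass.
By the parallel-axis theorem, I = I_cm + md² = 0.5904 + 0.8856 = 1.476 kg·m².
T = 2π√(I/(mgd)) = 2π√(1.476/(5.32 × 1.36 × 0.408)) = 4.44 s.

4.44 s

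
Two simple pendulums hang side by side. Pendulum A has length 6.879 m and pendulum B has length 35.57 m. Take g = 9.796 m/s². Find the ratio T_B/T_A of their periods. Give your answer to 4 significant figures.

T ∝ √L, so T_B/T_A = √(L_B/L_A) = √(35.57/6.879) = 2.274.

2.274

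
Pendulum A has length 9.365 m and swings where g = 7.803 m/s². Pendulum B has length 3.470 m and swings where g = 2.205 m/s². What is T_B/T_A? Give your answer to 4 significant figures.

T = 2π√(L/g), so T_B/T_A = √((L_B/g_B)/(L_A/g_A)) = √((3.470/2.205)/(9.365/7.803)) = 1.145.

1.145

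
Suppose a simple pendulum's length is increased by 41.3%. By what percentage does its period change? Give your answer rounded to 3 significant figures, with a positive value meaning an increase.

T ∝ √L, so T'/T = √(1.413) = 1.189.
Percentage change in T = (1.189 − 1) × 100% = 18.9%.

18.9%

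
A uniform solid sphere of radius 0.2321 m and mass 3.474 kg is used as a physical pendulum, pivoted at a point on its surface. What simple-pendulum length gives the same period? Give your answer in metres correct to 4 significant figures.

0.3249 m

The equivalent simple-pendulum length is L_eq = I/(md), where I is about the pivot and d = 0.23210 m.
I_cm = (2/5)mR² = 0.074858 kg·m², so I = I_cm + md² = 0.074858 + 0.18715 = 0.26200 kg·m².
L_eq = 0.26200/(3.474 × 0.23210) = 0.3249 m.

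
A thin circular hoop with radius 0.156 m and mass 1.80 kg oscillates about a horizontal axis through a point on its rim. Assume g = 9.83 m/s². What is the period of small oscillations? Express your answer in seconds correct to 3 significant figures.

1.12 s

I_cm = mr² = 0.04380 kg·m². The pivot is at distance d = 0.156 m from the centre of mass.
By the parallel-axis theorem, I = I_cm + md² = 0.04380 + 0.04380 = 0.08761 kg·m².
T = 2π√(I/(mgd)) = 2π√(0.08761/(1.80 × 9.83 × 0.156)) = 1.12 s.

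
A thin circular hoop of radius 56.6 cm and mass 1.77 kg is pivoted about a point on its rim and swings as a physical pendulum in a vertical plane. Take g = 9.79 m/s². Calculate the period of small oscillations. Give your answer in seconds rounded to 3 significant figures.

2.14 s

I_cm = mr² = 0.5670 kg·m². The pivot is at distance d = 0.566 m from the centre of mass.
By the parallel-axis theorem, I = I_cm + md² = 0.5670 + 0.5670 = 1.134 kg·m².
T = 2π√(I/(mgd)) = 2π√(1.134/(1.77 × 9.79 × 0.566)) = 2.14 s.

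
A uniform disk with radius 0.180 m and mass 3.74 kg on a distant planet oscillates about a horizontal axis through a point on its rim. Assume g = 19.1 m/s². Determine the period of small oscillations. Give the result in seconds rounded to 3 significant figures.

0.747 s

I_cm = ½mr² = 0.06059 kg·m². The pivot is at distance d = 0.180 m from the centre of mass.
By the parallel-axis theorem, I = I_cm + md² = 0.06059 + 0.1212 = 0.1818 kg·m².
T = 2π√(I/(mgd)) = 2π√(0.1818/(3.74 × 19.1 × 0.180)) = 0.747 s.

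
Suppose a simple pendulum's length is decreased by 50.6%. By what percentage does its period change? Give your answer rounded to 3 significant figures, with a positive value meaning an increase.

-29.7%

T ∝ √L, so T'/T = √(0.4940) = 0.7029.
Percentage change in T = (0.7029 − 1) × 100% = -29.7%.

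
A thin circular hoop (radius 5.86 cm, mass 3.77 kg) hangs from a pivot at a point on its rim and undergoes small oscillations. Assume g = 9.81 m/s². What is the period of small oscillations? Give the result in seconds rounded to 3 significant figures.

0.687 s

I_cm = mr² = 0.01295 kg·m². The pivot is at distance d = 0.0586 m from the centre of mass.
By the parallel-axis theorem, I = I_cm + md² = 0.01295 + 0.01295 = 0.02589 kg·m².
T = 2π√(I/(mgd)) = 2π√(0.02589/(3.77 × 9.81 × 0.0586)) = 0.687 s.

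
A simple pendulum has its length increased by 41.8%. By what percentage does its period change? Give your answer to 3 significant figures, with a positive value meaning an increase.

T ∝ √L, so T'/T = √(1.418) = 1.191.
Percentage change in T = (1.191 − 1) × 100% = 19.1%.

19.1%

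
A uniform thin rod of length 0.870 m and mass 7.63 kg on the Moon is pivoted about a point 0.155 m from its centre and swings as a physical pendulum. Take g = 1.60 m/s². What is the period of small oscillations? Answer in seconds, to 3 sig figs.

For a physical pendulum T = 2π√(I/(mgd)), with d = 0.1550 m from pivot to centre of mass.
I_cm = mL²/12 = 7.63 × 0.870²/12 = 0.4813 kg·m²; I = I_cm + md² = 0.4813 + 7.63 × 0.1550² = 0.6646 kg·m².
T = 2π√(0.6646/(7.63 × 1.60 × 0.1550)) = 3.72 s.

3.72 s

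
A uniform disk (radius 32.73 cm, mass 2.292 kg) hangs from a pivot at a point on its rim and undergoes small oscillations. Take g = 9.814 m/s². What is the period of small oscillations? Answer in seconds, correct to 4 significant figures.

1.405 s

I_cm = ½mr² = 0.12277 kg·m². The pivot is at distance d = 0.3273 m from the centre of mass.
By the parallel-axis theorem, I = I_cm + md² = 0.12277 + 0.24553 = 0.36830 kg·m².
T = 2π√(I/(mgd)) = 2π√(0.36830/(2.292 × 9.814 × 0.3273)) = 1.405 s.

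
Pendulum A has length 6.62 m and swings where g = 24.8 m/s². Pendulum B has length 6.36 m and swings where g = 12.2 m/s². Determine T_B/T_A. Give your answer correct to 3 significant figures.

1.40

T = 2π√(L/g), so T_B/T_A = √((L_B/g_B)/(L_A/g_A)) = √((6.36/12.2)/(6.62/24.8)) = 1.40.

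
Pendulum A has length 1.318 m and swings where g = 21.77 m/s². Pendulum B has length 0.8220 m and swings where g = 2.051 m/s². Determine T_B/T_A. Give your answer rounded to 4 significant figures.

T = 2π√(L/g), so T_B/T_A = √((L_B/g_B)/(L_A/g_A)) = √((0.8220/2.051)/(1.318/21.77)) = 2.573.

2.573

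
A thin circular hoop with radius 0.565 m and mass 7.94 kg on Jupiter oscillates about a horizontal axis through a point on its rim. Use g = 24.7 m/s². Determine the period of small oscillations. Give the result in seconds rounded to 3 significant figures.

1.34 s

I_cm = mr² = 2.535 kg·m². The pivot is at distance d = 0.565 m from the centre of mass.
By the parallel-axis theorem, I = I_cm + md² = 2.535 + 2.535 = 5.069 kg·m².
T = 2π√(I/(mgd)) = 2π√(5.069/(7.94 × 24.7 × 0.565)) = 1.34 s.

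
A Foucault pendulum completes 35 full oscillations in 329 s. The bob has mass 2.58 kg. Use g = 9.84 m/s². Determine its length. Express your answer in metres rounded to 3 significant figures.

22.0 m

T = 329/35 = 9.400 s.
From T = 2π√(L/g), L = gT²/(4π²) = 9.84 × 9.400²/(4π²) = 22.0 m.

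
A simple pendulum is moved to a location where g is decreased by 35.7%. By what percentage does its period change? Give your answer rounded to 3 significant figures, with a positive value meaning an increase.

24.7%

T ∝ 1/√g, so T'/T = 1/√(0.6430) = 1.247.
Percentage change in T = (1.247 − 1) × 100% = 24.7%.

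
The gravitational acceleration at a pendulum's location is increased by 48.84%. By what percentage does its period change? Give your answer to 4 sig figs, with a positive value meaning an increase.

T ∝ 1/√g, so T'/T = 1/√(1.4884) = 0.81967.
Percentage change in T = (0.81967 − 1) × 100% = -18.03%.

-18.03%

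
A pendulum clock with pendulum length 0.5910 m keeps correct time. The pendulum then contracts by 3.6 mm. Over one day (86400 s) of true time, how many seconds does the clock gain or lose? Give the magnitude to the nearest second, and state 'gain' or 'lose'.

gain 264 s

T ∝ √L, so T'/T = √(0.58740/0.5910) = 0.996950.
In 86400 s of true time the clock registers 86400/0.996950 = 86664.4 s, so it gains 264 s.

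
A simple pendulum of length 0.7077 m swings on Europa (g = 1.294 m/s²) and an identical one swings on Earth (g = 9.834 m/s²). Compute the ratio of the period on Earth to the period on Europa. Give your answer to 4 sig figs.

0.3627

T ∝ 1/√g, so T₂/T₁ = √(g₁/g₂) = √(1.294/9.834) = 0.3627.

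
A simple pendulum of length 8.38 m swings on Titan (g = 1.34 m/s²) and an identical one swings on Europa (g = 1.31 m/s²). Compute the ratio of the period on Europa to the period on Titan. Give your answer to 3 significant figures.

T ∝ 1/√g, so T₂/T₁ = √(g₁/g₂) = √(1.34/1.31) = 1.01.

1.01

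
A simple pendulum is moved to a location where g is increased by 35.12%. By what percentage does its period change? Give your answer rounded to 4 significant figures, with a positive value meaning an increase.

-13.97%

T ∝ 1/√g, so T'/T = 1/√(1.3512) = 0.86028.
Percentage change in T = (0.86028 − 1) × 100% = -13.97%.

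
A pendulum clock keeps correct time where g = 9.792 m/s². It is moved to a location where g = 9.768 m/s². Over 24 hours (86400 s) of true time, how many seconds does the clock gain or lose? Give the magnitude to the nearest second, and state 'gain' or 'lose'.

The clock's period scales as T ∝ 1/√g, so T'/T = √(9.792/9.768) = 1.00123.
In 86400 s of true time the clock registers 86400/1.00123 = 86294.1 s, so it loses 106 s.

lose 106 s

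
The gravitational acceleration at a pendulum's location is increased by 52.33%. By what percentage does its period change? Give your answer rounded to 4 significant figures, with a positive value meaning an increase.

-18.98%

T ∝ 1/√g, so T'/T = 1/√(1.5233) = 0.81023.
Percentage change in T = (0.81023 − 1) × 100% = -18.98%.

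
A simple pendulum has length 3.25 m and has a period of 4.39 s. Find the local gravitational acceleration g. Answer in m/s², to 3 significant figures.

From T = 2π√(L/g), g = 4π²L/T² = 4π² × 3.25/4.390² = 6.66 m/s².

6.66 m/s²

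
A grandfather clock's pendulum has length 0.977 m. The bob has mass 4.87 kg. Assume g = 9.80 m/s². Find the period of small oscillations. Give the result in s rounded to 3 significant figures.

T = 2π√(L/g) = 2π√(0.977/9.80) = 2π × 0.3157 = 1.98 s.

1.98 s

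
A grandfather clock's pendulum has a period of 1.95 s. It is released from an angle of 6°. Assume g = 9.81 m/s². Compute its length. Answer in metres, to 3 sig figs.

From T = 2π√(L/g), L = gT²/(4π²) = 9.81 × 1.950²/(4π²) = 0.945 m.

0.945 m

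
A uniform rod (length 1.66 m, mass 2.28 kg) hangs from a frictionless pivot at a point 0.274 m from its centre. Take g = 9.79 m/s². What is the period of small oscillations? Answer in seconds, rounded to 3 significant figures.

For a physical pendulum T = 2π√(I/(mgd)), with d = 0.2740 m from pivot to centre of mass.
I_cm = mL²/12 = 2.28 × 1.66²/12 = 0.5236 kg·m²; I = I_cm + md² = 0.5236 + 2.28 × 0.2740² = 0.6947 kg·m².
T = 2π√(0.6947/(2.28 × 9.79 × 0.2740)) = 2.12 s.

2.12 s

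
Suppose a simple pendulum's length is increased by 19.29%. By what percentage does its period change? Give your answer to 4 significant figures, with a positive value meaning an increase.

9.220%

T ∝ √L, so T'/T = √(1.1929) = 1.0922.
Percentage change in T = (1.0922 − 1) × 100% = 9.220%.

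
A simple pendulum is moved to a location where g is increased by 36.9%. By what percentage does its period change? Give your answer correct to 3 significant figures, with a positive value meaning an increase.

T ∝ 1/√g, so T'/T = 1/√(1.369) = 0.8547.
Percentage change in T = (0.8547 − 1) × 100% = -14.5%.

-14.5%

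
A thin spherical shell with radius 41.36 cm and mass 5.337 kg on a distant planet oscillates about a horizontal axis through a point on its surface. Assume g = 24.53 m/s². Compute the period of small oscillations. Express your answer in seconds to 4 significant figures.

I_cm = (2/3)mr² = 0.60865 kg·m². The pivot is at distance d = 0.4136 m from the centre of mass.
By the parallel-axis theorem, I = I_cm + md² = 0.60865 + 0.91297 = 1.5216 kg·m².
T = 2π√(I/(mgd)) = 2π√(1.5216/(5.337 × 24.53 × 0.4136)) = 1.053 s.

1.053 s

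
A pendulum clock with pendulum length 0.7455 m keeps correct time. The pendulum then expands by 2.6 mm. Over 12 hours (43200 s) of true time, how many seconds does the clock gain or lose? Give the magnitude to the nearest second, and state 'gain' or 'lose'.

lose 75 s

T ∝ √L, so T'/T = √(0.74810/0.7455) = 1.00174.
In 43200 s of true time the clock registers 43200/1.00174 = 43124.9 s, so it loses 75 s.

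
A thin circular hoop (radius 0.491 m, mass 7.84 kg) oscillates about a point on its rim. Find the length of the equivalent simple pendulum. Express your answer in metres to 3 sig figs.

The equivalent simple-pendulum length is L_eq = I/(md), where I is about the pivot and d = 0.4910 m.
I_cm = mR² = 1.890 kg·m², so I = I_cm + md² = 1.890 + 1.890 = 3.780 kg·m².
L_eq = 3.780/(7.84 × 0.4910) = 0.982 m.

0.982 m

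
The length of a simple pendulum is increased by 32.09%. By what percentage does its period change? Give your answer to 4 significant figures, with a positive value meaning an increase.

T ∝ √L, so T'/T = √(1.3209) = 1.1493.
Percentage change in T = (1.1493 − 1) × 100% = 14.93%.

14.93%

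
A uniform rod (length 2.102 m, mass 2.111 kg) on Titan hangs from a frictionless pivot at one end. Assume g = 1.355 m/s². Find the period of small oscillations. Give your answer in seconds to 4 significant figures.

For a physical pendulum T = 2π√(I/(mgd)), with d = 1.0510 m from pivot to centre of mass.
I_cm = mL²/12 = 2.111 × 2.102²/12 = 0.77727 kg·m²; I = I_cm + md² = 0.77727 + 2.111 × 1.0510² = 3.1091 kg·m².
T = 2π√(3.1091/(2.111 × 1.355 × 1.0510)) = 6.390 s.

6.390 s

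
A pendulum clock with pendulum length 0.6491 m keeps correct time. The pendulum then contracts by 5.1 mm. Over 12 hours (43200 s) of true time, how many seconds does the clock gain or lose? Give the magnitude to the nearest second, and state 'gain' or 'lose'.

gain 171 s

T ∝ √L, so T'/T = √(0.64400/0.6491) = 0.996064.
In 43200 s of true time the clock registers 43200/0.996064 = 43370.7 s, so it gains 171 s.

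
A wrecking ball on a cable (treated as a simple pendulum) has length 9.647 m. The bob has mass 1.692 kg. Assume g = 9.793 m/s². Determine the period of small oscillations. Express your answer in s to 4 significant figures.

6.236 s

T = 2π√(L/g) = 2π√(9.647/9.793) = 2π × 0.99252 = 6.236 s.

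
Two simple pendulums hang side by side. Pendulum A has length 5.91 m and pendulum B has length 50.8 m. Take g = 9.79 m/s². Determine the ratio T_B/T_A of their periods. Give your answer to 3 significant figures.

2.93

T ∝ √L, so T_B/T_A = √(L_B/L_A) = √(50.8/5.91) = 2.93.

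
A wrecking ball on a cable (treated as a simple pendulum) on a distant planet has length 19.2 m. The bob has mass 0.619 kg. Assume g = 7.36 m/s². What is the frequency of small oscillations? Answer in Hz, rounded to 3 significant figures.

0.0985 Hz

T = 2π√(L/g) = 2π√(19.2/7.36) = 10.15 s, so f = 1/T = 0.0985 Hz.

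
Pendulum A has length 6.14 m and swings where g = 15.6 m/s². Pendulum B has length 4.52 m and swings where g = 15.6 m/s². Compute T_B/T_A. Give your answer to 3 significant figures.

T = 2π√(L/g), so T_B/T_A = √((L_B/g_B)/(L_A/g_A)) = √((4.52/15.6)/(6.14/15.6)) = 0.858.

0.858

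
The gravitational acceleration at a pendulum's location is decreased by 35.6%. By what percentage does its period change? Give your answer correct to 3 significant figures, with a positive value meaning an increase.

24.6%

T ∝ 1/√g, so T'/T = 1/√(0.6440) = 1.246.
Percentage change in T = (1.246 − 1) × 100% = 24.6%.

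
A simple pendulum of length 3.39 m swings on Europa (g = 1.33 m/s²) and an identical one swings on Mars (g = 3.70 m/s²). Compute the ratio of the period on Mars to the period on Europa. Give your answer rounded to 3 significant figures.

T ∝ 1/√g, so T₂/T₁ = √(g₁/g₂) = √(1.33/3.70) = 0.600.

0.600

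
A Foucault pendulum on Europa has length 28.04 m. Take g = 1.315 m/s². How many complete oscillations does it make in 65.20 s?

T = 2π√(L/g) = 2π√(28.04/1.315) = 29.014 s.
Number of complete oscillations = ⌊65.20/29.014⌋ = ⌊2.2472⌋ = 2.

2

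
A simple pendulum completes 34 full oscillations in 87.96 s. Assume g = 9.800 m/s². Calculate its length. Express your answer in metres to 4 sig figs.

T = 87.96/34 = 2.5871 s.
From T = 2π√(L/g), L = gT²/(4π²) = 9.800 × 2.5871²/(4π²) = 1.661 m.

1.661 m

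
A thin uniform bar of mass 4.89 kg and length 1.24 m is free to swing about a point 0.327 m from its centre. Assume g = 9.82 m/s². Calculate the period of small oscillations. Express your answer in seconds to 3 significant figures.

For a physical pendulum T = 2π√(I/(mgd)), with d = 0.3270 m from pivot to centre of mass.
I_cm = mL²/12 = 4.89 × 1.24²/12 = 0.6266 kg·m²; I = I_cm + md² = 0.6266 + 4.89 × 0.3270² = 1.149 kg·m².
T = 2π√(1.149/(4.89 × 9.82 × 0.3270)) = 1.70 s.

1.70 s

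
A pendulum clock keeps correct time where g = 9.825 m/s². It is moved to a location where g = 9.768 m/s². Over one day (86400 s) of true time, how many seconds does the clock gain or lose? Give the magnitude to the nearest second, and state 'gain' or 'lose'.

The clock's period scales as T ∝ 1/√g, so T'/T = √(9.825/9.768) = 1.00291.
In 86400 s of true time the clock registers 86400/1.00291 = 86149.0 s, so it loses 251 s.

lose 251 s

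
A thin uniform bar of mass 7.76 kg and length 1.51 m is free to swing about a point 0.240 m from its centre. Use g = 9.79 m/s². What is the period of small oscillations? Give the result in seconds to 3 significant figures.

For a physical pendulum T = 2π√(I/(mgd)), with d = 0.2400 m from pivot to centre of mass.
I_cm = mL²/12 = 7.76 × 1.51²/12 = 1.474 kg·m²; I = I_cm + md² = 1.474 + 7.76 × 0.2400² = 1.921 kg·m².
T = 2π√(1.921/(7.76 × 9.79 × 0.2400)) = 2.04 s.

2.04 s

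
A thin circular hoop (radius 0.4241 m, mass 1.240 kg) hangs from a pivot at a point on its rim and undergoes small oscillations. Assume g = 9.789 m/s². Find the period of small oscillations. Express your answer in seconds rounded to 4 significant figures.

1.850 s

I_cm = mr² = 0.22303 kg·m². The pivot is at distance d = 0.4241 m from the centre of mass.
By the parallel-axis theorem, I = I_cm + md² = 0.22303 + 0.22303 = 0.44605 kg·m².
T = 2π√(I/(mgd)) = 2π√(0.44605/(1.240 × 9.789 × 0.4241)) = 1.850 s.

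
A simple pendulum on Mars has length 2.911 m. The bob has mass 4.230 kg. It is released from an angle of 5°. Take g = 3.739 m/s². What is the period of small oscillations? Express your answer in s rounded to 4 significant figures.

5.544 s

T = 2π√(L/g) = 2π√(2.911/3.739) = 2π × 0.88236 = 5.544 s.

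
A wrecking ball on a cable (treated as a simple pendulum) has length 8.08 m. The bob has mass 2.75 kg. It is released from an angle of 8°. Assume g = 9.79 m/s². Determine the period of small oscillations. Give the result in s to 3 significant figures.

T = 2π√(L/g) = 2π√(8.08/9.79) = 2π × 0.9085 = 5.71 s.

5.71 s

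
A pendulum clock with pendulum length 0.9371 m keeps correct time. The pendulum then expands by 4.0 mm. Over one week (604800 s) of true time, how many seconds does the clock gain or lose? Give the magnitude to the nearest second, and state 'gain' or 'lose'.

lose 1287 s

T ∝ √L, so T'/T = √(0.94110/0.9371) = 1.00213.
In 604800 s of true time the clock registers 604800/1.00213 = 603513.3 s, so it loses 1287 s.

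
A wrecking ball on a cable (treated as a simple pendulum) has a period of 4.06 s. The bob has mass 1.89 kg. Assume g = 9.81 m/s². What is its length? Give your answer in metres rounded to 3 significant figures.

From T = 2π√(L/g), L = gT²/(4π²) = 9.81 × 4.060²/(4π²) = 4.10 m.

4.10 m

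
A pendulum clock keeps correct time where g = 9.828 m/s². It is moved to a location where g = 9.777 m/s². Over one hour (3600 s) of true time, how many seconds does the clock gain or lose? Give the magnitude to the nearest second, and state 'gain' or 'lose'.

The clock's period scales as T ∝ 1/√g, so T'/T = √(9.828/9.777) = 1.00260.
In 3600 s of true time the clock registers 3600/1.00260 = 3590.6 s, so it loses 9 s.

lose 9 s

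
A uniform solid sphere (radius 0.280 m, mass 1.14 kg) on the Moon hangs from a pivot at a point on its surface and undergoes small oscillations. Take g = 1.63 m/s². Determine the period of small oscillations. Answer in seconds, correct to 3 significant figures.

3.08 s

I_cm = (2/5)mr² = 0.03575 kg·m². The pivot is at distance d = 0.280 m from the centre of mass.
By the parallel-axis theorem, I = I_cm + md² = 0.03575 + 0.08938 = 0.1251 kg·m².
T = 2π√(I/(mgd)) = 2π√(0.1251/(1.14 × 1.63 × 0.280)) = 3.08 s.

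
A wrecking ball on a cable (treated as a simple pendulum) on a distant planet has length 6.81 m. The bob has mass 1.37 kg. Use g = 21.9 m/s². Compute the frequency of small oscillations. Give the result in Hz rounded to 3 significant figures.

0.285 Hz

T = 2π√(L/g) = 2π√(6.81/21.9) = 3.504 s, so f = 1/T = 0.285 Hz.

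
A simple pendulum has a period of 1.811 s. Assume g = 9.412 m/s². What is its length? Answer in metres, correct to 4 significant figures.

From T = 2π√(L/g), L = gT²/(4π²) = 9.412 × 1.8110²/(4π²) = 0.7819 m.

0.7819 m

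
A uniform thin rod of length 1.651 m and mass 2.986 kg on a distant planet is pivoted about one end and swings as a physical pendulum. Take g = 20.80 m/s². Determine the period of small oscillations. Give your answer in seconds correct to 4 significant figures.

For a physical pendulum T = 2π√(I/(mgd)), with d = 0.82550 m from pivot to centre of mass.
I_cm = mL²/12 = 2.986 × 1.651²/12 = 0.67827 kg·m²; I = I_cm + md² = 0.67827 + 2.986 × 0.82550² = 2.7131 kg·m².
T = 2π√(2.7131/(2.986 × 20.80 × 0.82550)) = 1.445 s.

1.445 s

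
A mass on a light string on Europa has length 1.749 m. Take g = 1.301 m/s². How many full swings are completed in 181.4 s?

24

T = 2π√(L/g) = 2π√(1.749/1.301) = 7.2851 s.
Number of complete oscillations = ⌊181.4/7.2851⌋ = ⌊24.900⌋ = 24.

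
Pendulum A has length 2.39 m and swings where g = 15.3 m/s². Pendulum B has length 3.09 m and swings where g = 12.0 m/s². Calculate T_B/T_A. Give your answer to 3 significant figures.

1.28

T = 2π√(L/g), so T_B/T_A = √((L_B/g_B)/(L_A/g_A)) = √((3.09/12.0)/(2.39/15.3)) = 1.28.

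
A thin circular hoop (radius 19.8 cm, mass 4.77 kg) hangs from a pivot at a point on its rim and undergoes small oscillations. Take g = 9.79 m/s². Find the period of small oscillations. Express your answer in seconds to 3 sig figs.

I_cm = mr² = 0.1870 kg·m². The pivot is at distance d = 0.198 m from the centre of mass.
By the parallel-axis theorem, I = I_cm + md² = 0.1870 + 0.1870 = 0.3740 kg·m².
T = 2π√(I/(mgd)) = 2π√(0.3740/(4.77 × 9.79 × 0.198)) = 1.26 s.

1.26 s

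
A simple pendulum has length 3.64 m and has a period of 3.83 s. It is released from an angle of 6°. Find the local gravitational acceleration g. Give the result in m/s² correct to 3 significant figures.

9.80 m/s²

From T = 2π√(L/g), g = 4π²L/T² = 4π² × 3.64/3.830² = 9.80 m/s².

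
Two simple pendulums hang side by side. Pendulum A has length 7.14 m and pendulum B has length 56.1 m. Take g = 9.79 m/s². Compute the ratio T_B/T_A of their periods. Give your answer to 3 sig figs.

2.80

T ∝ √L, so T_B/T_A = √(L_B/L_A) = √(56.1/7.14) = 2.80.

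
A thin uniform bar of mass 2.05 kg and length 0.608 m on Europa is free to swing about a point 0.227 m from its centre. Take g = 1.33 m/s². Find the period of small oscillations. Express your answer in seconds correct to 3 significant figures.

3.28 s

For a physical pendulum T = 2π√(I/(mgd)), with d = 0.2270 m from pivot to centre of mass.
I_cm = mL²/12 = 2.05 × 0.608²/12 = 0.06315 kg·m²; I = I_cm + md² = 0.06315 + 2.05 × 0.2270² = 0.1688 kg·m².
T = 2π√(0.1688/(2.05 × 1.33 × 0.2270)) = 3.28 s.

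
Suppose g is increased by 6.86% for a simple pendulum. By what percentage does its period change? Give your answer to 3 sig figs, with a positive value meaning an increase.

T ∝ 1/√g, so T'/T = 1/√(1.069) = 0.9674.
Percentage change in T = (0.9674 − 1) × 100% = -3.26%.

-3.26%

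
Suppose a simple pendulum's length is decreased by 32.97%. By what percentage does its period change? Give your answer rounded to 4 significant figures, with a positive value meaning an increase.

-18.13%

T ∝ √L, so T'/T = √(0.67030) = 0.81872.
Percentage change in T = (0.81872 − 1) × 100% = -18.13%.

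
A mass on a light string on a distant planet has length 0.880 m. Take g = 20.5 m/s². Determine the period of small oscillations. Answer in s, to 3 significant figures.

T = 2π√(L/g) = 2π√(0.880/20.5) = 2π × 0.2072 = 1.30 s.

1.30 s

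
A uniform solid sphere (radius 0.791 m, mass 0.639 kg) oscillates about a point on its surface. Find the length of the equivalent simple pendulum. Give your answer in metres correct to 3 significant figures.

The equivalent simple-pendulum length is L_eq = I/(md), where I is about the pivot and d = 0.7910 m.
I_cm = (2/5)mR² = 0.1599 kg·m², so I = I_cm + md² = 0.1599 + 0.3998 = 0.5597 kg·m².
L_eq = 0.5597/(0.639 × 0.7910) = 1.11 m.

1.11 m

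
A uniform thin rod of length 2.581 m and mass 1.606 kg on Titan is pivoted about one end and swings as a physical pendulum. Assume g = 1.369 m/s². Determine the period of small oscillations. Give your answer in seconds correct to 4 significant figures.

7.044 s

For a physical pendulum T = 2π√(I/(mgd)), with d = 1.2905 m from pivot to centre of mass.
I_cm = mL²/12 = 1.606 × 2.581²/12 = 0.89154 kg·m²; I = I_cm + md² = 0.89154 + 1.606 × 1.2905² = 3.5662 kg·m².
T = 2π√(3.5662/(1.606 × 1.369 × 1.2905)) = 7.044 s.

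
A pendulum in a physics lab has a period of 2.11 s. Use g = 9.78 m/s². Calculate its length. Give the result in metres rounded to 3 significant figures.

1.10 m

From T = 2π√(L/g), L = gT²/(4π²) = 9.78 × 2.110²/(4π²) = 1.10 m.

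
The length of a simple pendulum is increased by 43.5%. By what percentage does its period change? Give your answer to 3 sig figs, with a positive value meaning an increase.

T ∝ √L, so T'/T = √(1.435) = 1.198.
Percentage change in T = (1.198 − 1) × 100% = 19.8%.

19.8%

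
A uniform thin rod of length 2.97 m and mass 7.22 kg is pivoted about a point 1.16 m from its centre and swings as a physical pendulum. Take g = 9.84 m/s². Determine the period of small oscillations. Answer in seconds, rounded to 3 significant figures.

2.68 s

For a physical pendulum T = 2π√(I/(mgd)), with d = 1.160 m from pivot to centre of mass.
I_cm = mL²/12 = 7.22 × 2.97²/12 = 5.307 kg·m²; I = I_cm + md² = 5.307 + 7.22 × 1.160² = 15.02 kg·m².
T = 2π√(15.02/(7.22 × 9.84 × 1.160)) = 2.68 s.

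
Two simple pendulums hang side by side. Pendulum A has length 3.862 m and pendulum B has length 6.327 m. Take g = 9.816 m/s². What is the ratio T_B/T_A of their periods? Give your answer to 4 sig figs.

T ∝ √L, so T_B/T_A = √(L_B/L_A) = √(6.327/3.862) = 1.280.

1.280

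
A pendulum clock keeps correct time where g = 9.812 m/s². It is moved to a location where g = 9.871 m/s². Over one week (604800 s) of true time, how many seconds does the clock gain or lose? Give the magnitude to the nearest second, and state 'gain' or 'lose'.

gain 1816 s

The clock's period scales as T ∝ 1/√g, so T'/T = √(9.812/9.871) = 0.997007.
In 604800 s of true time the clock registers 604800/0.997007 = 606615.6 s, so it gains 1816 s.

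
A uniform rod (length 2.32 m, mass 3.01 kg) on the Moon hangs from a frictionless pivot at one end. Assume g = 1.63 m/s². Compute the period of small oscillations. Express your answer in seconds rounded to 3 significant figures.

6.12 s

For a physical pendulum T = 2π√(I/(mgd)), with d = 1.160 m from pivot to centre of mass.
I_cm = mL²/12 = 3.01 × 2.32²/12 = 1.350 kg·m²; I = I_cm + md² = 1.350 + 3.01 × 1.160² = 5.400 kg·m².
T = 2π√(5.400/(3.01 × 1.63 × 1.160)) = 6.12 s.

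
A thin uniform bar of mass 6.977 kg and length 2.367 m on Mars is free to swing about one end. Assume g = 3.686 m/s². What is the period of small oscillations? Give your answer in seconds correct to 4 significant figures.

For a physical pendulum T = 2π√(I/(mgd)), with d = 1.1835 m from pivot to centre of mass.
I_cm = mL²/12 = 6.977 × 2.367²/12 = 3.2575 kg·m²; I = I_cm + md² = 3.2575 + 6.977 × 1.1835² = 13.030 kg·m².
T = 2π√(13.030/(6.977 × 3.686 × 1.1835)) = 4.111 s.

4.111 s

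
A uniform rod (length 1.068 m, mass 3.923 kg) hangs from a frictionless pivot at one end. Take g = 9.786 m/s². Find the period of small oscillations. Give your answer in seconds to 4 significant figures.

1.695 s

For a physical pendulum T = 2π√(I/(mgd)), with d = 0.53400 m from pivot to centre of mass.
I_cm = mL²/12 = 3.923 × 1.068²/12 = 0.37289 kg·m²; I = I_cm + md² = 0.37289 + 3.923 × 0.53400² = 1.4916 kg·m².
T = 2π√(1.4916/(3.923 × 9.786 × 0.53400)) = 1.695 s.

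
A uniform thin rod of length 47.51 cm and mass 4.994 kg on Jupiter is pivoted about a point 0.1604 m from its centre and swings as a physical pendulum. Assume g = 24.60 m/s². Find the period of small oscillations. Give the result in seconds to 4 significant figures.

0.6675 s

For a physical pendulum T = 2π√(I/(mgd)), with d = 0.16040 m from pivot to centre of mass.
I_cm = mL²/12 = 4.994 × 0.4751²/12 = 0.093937 kg·m²; I = I_cm + md² = 0.093937 + 4.994 × 0.16040² = 0.22242 kg·m².
T = 2π√(0.22242/(4.994 × 24.60 × 0.16040)) = 0.6675 s.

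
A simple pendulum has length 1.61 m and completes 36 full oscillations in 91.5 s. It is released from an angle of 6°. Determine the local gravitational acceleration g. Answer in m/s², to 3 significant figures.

9.84 m/s²

T = 91.5/36 = 2.542 s.
From T = 2π√(L/g), g = 4π²L/T² = 4π² × 1.61/2.542² = 9.84 m/s².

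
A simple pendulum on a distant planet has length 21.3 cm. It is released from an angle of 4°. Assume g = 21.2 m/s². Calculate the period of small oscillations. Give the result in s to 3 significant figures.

0.630 s

T = 2π√(L/g) = 2π√(0.213/21.2) = 2π × 0.1002 = 0.630 s.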